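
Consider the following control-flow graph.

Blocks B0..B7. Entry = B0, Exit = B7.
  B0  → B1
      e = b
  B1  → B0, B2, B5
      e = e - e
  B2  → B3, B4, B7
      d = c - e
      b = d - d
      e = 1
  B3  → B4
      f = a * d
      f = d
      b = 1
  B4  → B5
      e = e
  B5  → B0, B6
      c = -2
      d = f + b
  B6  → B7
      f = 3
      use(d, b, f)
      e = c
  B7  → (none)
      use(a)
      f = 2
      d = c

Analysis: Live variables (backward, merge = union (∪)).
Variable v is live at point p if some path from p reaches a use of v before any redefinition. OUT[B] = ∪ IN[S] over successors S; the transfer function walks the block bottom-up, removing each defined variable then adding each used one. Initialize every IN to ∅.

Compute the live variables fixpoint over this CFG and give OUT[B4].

Answer: {a, b, f}

Working:
Per-block solution:
  B0: | IN={a, b, c, f} | OUT={a, b, c, e, f}
  B1: | IN={a, b, c, e, f} | OUT={a, b, c, e, f}
  B2: | IN={a, c, e, f} | OUT={a, b, c, d, e, f}
  B3: | IN={a, d, e} | OUT={a, b, e, f}
  B4: | IN={a, b, e, f} | OUT={a, b, f}
  B5: | IN={a, b, f} | OUT={a, b, c, d, f}
  B6: | IN={a, b, c, d} | OUT={a, c}
  B7: | IN={a, c} | OUT={}

Merge at B4: OUT[B4] = IN[B5] = {a, b, f}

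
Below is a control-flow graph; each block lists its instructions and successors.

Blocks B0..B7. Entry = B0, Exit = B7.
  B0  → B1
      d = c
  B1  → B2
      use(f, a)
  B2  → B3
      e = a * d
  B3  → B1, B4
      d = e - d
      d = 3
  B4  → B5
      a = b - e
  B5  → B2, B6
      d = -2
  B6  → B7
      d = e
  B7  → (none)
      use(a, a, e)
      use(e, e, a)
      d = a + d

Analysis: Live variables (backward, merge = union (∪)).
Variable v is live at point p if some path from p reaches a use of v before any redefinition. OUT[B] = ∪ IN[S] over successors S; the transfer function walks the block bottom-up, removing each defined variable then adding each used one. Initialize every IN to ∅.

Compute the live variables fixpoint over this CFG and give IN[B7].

Answer: {a, d, e}

Working:
Per-block solution:
  B0: | IN={a, b, c, f} | OUT={a, b, d, f}
  B1: | IN={a, b, d, f} | OUT={a, b, d, f}
  B2: | IN={a, b, d, f} | OUT={a, b, d, e, f}
  B3: | IN={a, b, d, e, f} | OUT={a, b, d, e, f}
  B4: | IN={b, e, f} | OUT={a, b, e, f}
  B5: | IN={a, b, e, f} | OUT={a, b, d, e, f}
  B6: | IN={a, e} | OUT={a, d, e}
  B7: | IN={a, d, e} | OUT={}

B7 is the boundary node: OUT[B7] = {}
Applying B7's transfer function to that OUT value gives IN[B7] (row B7 above).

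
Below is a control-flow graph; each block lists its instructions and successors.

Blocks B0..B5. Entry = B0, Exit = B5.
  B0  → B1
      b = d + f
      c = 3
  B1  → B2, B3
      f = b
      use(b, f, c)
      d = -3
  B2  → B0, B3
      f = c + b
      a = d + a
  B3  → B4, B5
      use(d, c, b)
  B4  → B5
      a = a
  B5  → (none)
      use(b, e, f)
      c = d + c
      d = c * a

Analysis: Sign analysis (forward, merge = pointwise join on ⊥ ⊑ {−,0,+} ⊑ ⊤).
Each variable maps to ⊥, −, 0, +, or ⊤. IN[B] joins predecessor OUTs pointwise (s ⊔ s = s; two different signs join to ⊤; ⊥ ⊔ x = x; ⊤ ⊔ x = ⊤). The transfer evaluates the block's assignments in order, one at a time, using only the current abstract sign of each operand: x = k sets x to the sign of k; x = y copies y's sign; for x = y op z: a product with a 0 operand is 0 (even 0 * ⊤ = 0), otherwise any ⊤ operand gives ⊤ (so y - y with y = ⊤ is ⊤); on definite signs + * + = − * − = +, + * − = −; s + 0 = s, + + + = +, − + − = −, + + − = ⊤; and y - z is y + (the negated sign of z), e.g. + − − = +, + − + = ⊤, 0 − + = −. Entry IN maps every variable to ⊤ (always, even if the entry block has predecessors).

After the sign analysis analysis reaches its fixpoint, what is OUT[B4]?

Converged values:
  B0:  IN=(all ⊤)  OUT={c:+; rest ⊤}
  B1:  IN={c:+; rest ⊤}  OUT={c:+, d:-; rest ⊤}
  B2:  IN={c:+, d:-; rest ⊤}  OUT={c:+, d:-; rest ⊤}
  B3:  IN={c:+, d:-; rest ⊤}  OUT={c:+, d:-; rest ⊤}
  B4:  IN={c:+, d:-; rest ⊤}  OUT={c:+, d:-; rest ⊤}
  B5:  IN={c:+, d:-; rest ⊤}  OUT=(all ⊤)

Merge at B4: IN[B4] = OUT[B3] = {a: ⊤, b: ⊤, c: +, d: -, e: ⊤, f: ⊤}
Applying B4's transfer function to that IN value gives OUT[B4] (row B4 above).

Answer: {a: ⊤, b: ⊤, c: +, d: -, e: ⊤, f: ⊤}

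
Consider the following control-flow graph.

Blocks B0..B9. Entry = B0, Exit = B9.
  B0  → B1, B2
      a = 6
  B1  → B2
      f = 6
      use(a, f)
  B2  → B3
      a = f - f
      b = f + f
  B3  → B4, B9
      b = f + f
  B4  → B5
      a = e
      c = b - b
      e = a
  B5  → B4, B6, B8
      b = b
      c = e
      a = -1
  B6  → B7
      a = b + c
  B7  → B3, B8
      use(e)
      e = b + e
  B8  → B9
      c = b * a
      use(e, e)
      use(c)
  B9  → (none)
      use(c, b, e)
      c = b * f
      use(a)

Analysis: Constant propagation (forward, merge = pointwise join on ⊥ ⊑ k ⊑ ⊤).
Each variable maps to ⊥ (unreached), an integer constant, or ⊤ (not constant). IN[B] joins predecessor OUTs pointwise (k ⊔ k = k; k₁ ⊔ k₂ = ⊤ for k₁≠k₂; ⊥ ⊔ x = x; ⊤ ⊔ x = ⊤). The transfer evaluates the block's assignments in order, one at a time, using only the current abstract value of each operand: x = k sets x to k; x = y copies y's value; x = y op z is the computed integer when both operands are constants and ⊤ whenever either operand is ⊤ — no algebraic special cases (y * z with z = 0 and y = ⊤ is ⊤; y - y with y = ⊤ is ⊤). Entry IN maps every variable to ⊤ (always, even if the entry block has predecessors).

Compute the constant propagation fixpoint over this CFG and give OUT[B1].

Answer: {a: 6, b: ⊤, c: ⊤, d: ⊤, e: ⊤, f: 6}

Derivation:
Fixpoint table:
  B0:  IN=(all ⊤)  OUT={a:6; rest ⊤}
  B1:  IN={a:6; rest ⊤}  OUT={a:6, f:6; rest ⊤}
  B2:  IN={a:6; rest ⊤}  OUT=(all ⊤)
  B3:  IN=(all ⊤)  OUT=(all ⊤)
  B4:  IN=(all ⊤)  OUT=(all ⊤)
  B5:  IN=(all ⊤)  OUT={a:-1; rest ⊤}
  B6:  IN={a:-1; rest ⊤}  OUT=(all ⊤)
  B7:  IN=(all ⊤)  OUT=(all ⊤)
  B8:  IN=(all ⊤)  OUT=(all ⊤)
  B9:  IN=(all ⊤)  OUT=(all ⊤)

Merge at B1: IN[B1] = OUT[B0] = {a: 6, b: ⊤, c: ⊤, d: ⊤, e: ⊤, f: ⊤}
Applying B1's transfer function to that IN value gives OUT[B1] (row B1 above).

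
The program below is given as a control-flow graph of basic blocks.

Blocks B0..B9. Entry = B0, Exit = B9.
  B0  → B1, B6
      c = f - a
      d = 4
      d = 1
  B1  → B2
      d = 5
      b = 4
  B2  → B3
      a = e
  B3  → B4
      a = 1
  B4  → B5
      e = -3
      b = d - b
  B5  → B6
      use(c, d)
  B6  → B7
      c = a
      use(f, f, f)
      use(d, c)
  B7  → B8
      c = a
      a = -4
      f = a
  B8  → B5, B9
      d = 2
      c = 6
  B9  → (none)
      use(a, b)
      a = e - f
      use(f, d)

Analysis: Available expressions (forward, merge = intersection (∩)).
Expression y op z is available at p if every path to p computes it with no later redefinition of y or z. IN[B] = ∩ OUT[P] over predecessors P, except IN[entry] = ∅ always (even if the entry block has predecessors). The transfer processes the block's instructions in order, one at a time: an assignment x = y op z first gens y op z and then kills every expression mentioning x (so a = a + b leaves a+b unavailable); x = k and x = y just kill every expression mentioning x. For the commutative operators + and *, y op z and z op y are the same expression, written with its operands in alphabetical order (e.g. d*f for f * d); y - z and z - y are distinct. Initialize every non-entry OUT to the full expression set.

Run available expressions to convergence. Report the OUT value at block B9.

Answer: {e-f}

Working:
Per-block solution:
  B0: | IN={} | OUT={f-a}
  B1: | IN={f-a} | OUT={f-a}
  B2: | IN={f-a} | OUT={}
  B3: | IN={} | OUT={}
  B4: | IN={} | OUT={}
  B5: | IN={} | OUT={}
  B6: | IN={} | OUT={}
  B7: | IN={} | OUT={}
  B8: | IN={} | OUT={}
  B9: | IN={} | OUT={e-f}

Merge at B9: IN[B9] = OUT[B8] = {}
Applying B9's transfer function to that IN value gives OUT[B9] (row B9 above).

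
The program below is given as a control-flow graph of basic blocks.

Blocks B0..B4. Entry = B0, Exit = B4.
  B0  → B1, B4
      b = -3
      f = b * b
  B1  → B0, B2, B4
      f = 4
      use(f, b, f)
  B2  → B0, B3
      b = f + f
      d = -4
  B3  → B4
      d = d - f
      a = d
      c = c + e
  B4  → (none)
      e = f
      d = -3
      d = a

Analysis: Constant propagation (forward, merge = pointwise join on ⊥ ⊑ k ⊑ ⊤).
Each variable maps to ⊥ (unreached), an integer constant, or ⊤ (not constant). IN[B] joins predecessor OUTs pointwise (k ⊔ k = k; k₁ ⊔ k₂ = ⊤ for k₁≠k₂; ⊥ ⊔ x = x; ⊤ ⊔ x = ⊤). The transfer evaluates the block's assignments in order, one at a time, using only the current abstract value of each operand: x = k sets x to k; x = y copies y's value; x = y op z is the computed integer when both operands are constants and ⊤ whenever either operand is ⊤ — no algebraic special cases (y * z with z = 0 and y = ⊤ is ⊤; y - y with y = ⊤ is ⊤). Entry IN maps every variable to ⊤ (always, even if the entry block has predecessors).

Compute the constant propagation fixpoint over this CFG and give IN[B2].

Answer: {a: ⊤, b: -3, c: ⊤, d: ⊤, e: ⊤, f: 4}

Working:
Fixpoint table:
  B0:  IN=(all ⊤)  OUT={b:-3, f:9; rest ⊤}
  B1:  IN={b:-3, f:9; rest ⊤}  OUT={b:-3, f:4; rest ⊤}
  B2:  IN={b:-3, f:4; rest ⊤}  OUT={b:8, d:-4, f:4; rest ⊤}
  B3:  IN={b:8, d:-4, f:4; rest ⊤}  OUT={a:-8, b:8, d:-8, f:4; rest ⊤}
  B4:  IN=(all ⊤)  OUT=(all ⊤)

Merge at B2: IN[B2] = OUT[B1] = {a: ⊤, b: -3, c: ⊤, d: ⊤, e: ⊤, f: 4}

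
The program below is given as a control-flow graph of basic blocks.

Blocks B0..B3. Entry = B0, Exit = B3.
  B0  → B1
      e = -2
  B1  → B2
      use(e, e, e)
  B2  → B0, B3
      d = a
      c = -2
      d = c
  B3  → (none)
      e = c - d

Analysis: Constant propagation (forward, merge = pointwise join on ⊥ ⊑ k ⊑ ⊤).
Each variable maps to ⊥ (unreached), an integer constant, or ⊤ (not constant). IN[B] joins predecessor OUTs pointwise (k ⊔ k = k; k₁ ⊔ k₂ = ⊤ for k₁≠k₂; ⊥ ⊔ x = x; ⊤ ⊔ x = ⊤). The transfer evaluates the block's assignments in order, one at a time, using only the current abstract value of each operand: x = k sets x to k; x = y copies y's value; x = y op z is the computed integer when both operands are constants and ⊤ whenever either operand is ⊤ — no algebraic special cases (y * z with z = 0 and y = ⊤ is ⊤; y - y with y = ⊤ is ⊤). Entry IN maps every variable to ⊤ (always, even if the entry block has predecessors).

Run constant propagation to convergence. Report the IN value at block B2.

Answer: {a: ⊤, b: ⊤, c: ⊤, d: ⊤, e: -2, f: ⊤}

Derivation:
Fixpoint table:
  B0: | IN=(all ⊤) | OUT={e:-2; rest ⊤}
  B1: | IN={e:-2; rest ⊤} | OUT={e:-2; rest ⊤}
  B2: | IN={e:-2; rest ⊤} | OUT={c:-2, d:-2, e:-2; rest ⊤}
  B3: | IN={c:-2, d:-2, e:-2; rest ⊤} | OUT={c:-2, d:-2, e:0; rest ⊤}

Merge at B2: IN[B2] = OUT[B1] = {a: ⊤, b: ⊤, c: ⊤, d: ⊤, e: -2, f: ⊤}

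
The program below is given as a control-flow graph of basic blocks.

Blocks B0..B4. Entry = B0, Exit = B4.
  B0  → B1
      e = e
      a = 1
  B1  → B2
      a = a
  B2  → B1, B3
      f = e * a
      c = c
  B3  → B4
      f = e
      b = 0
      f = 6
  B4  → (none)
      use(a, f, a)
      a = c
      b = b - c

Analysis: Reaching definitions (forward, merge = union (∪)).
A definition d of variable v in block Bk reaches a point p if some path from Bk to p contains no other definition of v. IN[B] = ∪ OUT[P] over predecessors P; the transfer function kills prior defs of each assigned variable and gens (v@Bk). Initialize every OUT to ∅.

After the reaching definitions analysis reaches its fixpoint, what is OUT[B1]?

Answer: {a@B1, c@B2, e@B0, f@B2}

Trace:
Converged values:
  B0: | IN={} | OUT={a@B0, e@B0}
  B1: | IN={a@B0, a@B1, c@B2, e@B0, f@B2} | OUT={a@B1, c@B2, e@B0, f@B2}
  B2: | IN={a@B1, c@B2, e@B0, f@B2} | OUT={a@B1, c@B2, e@B0, f@B2}
  B3: | IN={a@B1, c@B2, e@B0, f@B2} | OUT={a@B1, b@B3, c@B2, e@B0, f@B3}
  B4: | IN={a@B1, b@B3, c@B2, e@B0, f@B3} | OUT={a@B4, b@B4, c@B2, e@B0, f@B3}

Merge at B1: IN[B1] = OUT[B0] ⊔ OUT[B2] = {a@B0, a@B1, c@B2, e@B0, f@B2}
Applying B1's transfer function to that IN value gives OUT[B1] (row B1 above).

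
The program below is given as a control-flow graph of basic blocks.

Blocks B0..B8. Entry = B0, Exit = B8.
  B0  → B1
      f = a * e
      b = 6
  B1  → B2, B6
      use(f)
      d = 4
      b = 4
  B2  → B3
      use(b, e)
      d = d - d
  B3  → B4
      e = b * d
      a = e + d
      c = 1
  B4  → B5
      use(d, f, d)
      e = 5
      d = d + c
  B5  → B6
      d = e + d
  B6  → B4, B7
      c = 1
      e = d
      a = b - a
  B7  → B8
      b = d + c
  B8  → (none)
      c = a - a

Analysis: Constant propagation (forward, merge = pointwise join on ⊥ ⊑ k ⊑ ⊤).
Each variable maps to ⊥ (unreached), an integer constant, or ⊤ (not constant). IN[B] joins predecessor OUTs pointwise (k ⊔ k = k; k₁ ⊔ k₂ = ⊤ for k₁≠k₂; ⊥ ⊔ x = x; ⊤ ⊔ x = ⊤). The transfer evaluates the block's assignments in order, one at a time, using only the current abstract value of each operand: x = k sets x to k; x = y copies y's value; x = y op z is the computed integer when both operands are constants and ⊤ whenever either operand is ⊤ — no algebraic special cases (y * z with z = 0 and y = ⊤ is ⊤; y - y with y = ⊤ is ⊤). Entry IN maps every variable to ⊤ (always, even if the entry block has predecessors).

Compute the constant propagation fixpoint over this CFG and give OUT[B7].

Converged values:
  B0: | IN=(all ⊤) | OUT={b:6; rest ⊤}
  B1: | IN={b:6; rest ⊤} | OUT={b:4, d:4; rest ⊤}
  B2: | IN={b:4, d:4; rest ⊤} | OUT={b:4, d:0; rest ⊤}
  B3: | IN={b:4, d:0; rest ⊤} | OUT={a:0, b:4, c:1, d:0, e:0; rest ⊤}
  B4: | IN={b:4, c:1; rest ⊤} | OUT={b:4, c:1, e:5; rest ⊤}
  B5: | IN={b:4, c:1, e:5; rest ⊤} | OUT={b:4, c:1, e:5; rest ⊤}
  B6: | IN={b:4; rest ⊤} | OUT={b:4, c:1; rest ⊤}
  B7: | IN={b:4, c:1; rest ⊤} | OUT={c:1; rest ⊤}
  B8: | IN={c:1; rest ⊤} | OUT=(all ⊤)

Merge at B7: IN[B7] = OUT[B6] = {a: ⊤, b: 4, c: 1, d: ⊤, e: ⊤, f: ⊤}
Applying B7's transfer function to that IN value gives OUT[B7] (row B7 above).

Answer: {a: ⊤, b: ⊤, c: 1, d: ⊤, e: ⊤, f: ⊤}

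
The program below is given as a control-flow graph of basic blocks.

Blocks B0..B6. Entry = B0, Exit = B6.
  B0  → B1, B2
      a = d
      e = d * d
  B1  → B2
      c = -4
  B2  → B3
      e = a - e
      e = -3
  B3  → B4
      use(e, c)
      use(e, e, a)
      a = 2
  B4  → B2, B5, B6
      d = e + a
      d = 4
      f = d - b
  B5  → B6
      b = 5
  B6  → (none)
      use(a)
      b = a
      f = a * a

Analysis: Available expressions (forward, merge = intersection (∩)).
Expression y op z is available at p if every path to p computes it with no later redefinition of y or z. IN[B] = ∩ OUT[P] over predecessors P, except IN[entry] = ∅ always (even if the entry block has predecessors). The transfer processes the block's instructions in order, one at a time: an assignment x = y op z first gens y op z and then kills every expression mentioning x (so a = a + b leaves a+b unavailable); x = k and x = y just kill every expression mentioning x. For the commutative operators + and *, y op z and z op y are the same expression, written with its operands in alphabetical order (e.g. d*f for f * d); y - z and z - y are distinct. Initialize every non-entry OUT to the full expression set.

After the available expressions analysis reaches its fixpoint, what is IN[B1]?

Converged values:
  B0: | IN={} | OUT={d*d}
  B1: | IN={d*d} | OUT={d*d}
  B2: | IN={} | OUT={}
  B3: | IN={} | OUT={}
  B4: | IN={} | OUT={a+e, d-b}
  B5: | IN={a+e, d-b} | OUT={a+e}
  B6: | IN={a+e} | OUT={a*a, a+e}

Merge at B1: IN[B1] = OUT[B0] = {d*d}

Answer: {d*d}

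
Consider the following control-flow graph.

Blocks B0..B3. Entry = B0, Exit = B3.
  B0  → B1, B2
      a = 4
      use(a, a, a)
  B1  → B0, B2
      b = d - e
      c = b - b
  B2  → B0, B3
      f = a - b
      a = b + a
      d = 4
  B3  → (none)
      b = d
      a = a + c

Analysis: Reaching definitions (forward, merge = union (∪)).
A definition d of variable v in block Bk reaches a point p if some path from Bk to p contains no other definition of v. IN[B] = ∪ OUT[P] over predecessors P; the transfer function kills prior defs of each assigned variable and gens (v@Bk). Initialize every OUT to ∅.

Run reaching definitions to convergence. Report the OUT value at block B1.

Answer: {a@B0, b@B1, c@B1, d@B2, f@B2}

Working:
Fixpoint table:
  B0: | IN={a@B0, a@B2, b@B1, c@B1, d@B2, f@B2} | OUT={a@B0, b@B1, c@B1, d@B2, f@B2}
  B1: | IN={a@B0, b@B1, c@B1, d@B2, f@B2} | OUT={a@B0, b@B1, c@B1, d@B2, f@B2}
  B2: | IN={a@B0, b@B1, c@B1, d@B2, f@B2} | OUT={a@B2, b@B1, c@B1, d@B2, f@B2}
  B3: | IN={a@B2, b@B1, c@B1, d@B2, f@B2} | OUT={a@B3, b@B3, c@B1, d@B2, f@B2}

Merge at B1: IN[B1] = OUT[B0] = {a@B0, b@B1, c@B1, d@B2, f@B2}
Applying B1's transfer function to that IN value gives OUT[B1] (row B1 above).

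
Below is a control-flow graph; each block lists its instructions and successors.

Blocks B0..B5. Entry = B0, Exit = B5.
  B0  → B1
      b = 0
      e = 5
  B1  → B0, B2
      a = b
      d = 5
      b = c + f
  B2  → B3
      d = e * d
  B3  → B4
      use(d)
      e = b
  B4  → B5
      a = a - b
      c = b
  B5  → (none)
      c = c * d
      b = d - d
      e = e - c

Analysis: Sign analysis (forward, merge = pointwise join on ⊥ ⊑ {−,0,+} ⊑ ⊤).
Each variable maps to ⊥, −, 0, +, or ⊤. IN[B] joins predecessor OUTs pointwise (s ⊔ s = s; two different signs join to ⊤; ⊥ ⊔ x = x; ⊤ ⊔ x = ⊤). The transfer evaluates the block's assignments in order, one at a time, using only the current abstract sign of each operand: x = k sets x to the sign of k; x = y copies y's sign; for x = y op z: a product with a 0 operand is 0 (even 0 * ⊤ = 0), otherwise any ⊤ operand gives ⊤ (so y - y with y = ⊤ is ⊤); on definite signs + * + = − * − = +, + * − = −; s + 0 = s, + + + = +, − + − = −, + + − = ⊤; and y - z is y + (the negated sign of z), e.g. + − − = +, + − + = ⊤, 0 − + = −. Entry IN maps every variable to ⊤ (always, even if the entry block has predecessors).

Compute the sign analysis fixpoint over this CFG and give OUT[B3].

Converged values:
  B0: | IN=(all ⊤) | OUT={b:0, e:+; rest ⊤}
  B1: | IN={b:0, e:+; rest ⊤} | OUT={a:0, d:+, e:+; rest ⊤}
  B2: | IN={a:0, d:+, e:+; rest ⊤} | OUT={a:0, d:+, e:+; rest ⊤}
  B3: | IN={a:0, d:+, e:+; rest ⊤} | OUT={a:0, d:+; rest ⊤}
  B4: | IN={a:0, d:+; rest ⊤} | OUT={d:+; rest ⊤}
  B5: | IN={d:+; rest ⊤} | OUT={d:+; rest ⊤}

Merge at B3: IN[B3] = OUT[B2] = {a: 0, b: ⊤, c: ⊤, d: +, e: +, f: ⊤}
Applying B3's transfer function to that IN value gives OUT[B3] (row B3 above).

Answer: {a: 0, b: ⊤, c: ⊤, d: +, e: ⊤, f: ⊤}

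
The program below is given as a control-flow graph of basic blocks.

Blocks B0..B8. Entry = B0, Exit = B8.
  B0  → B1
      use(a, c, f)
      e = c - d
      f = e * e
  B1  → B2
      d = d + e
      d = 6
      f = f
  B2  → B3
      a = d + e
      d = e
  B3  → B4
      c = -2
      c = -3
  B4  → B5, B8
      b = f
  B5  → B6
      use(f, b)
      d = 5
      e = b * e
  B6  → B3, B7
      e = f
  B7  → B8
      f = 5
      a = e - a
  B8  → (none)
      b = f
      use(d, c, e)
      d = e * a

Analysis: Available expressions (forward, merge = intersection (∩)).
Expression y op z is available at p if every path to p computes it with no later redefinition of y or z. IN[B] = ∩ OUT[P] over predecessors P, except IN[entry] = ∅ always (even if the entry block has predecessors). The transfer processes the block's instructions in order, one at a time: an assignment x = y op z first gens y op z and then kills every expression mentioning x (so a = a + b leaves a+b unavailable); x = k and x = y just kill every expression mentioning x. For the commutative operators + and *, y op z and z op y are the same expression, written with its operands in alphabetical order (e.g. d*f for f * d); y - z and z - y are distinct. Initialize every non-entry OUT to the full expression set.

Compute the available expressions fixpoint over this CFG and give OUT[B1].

Per-block solution:
  B0:  IN={}  OUT={c-d, e*e}
  B1:  IN={c-d, e*e}  OUT={e*e}
  B2:  IN={e*e}  OUT={e*e}
  B3:  IN={}  OUT={}
  B4:  IN={}  OUT={}
  B5:  IN={}  OUT={}
  B6:  IN={}  OUT={}
  B7:  IN={}  OUT={}
  B8:  IN={}  OUT={a*e}

Merge at B1: IN[B1] = OUT[B0] = {c-d, e*e}
Applying B1's transfer function to that IN value gives OUT[B1] (row B1 above).

Answer: {e*e}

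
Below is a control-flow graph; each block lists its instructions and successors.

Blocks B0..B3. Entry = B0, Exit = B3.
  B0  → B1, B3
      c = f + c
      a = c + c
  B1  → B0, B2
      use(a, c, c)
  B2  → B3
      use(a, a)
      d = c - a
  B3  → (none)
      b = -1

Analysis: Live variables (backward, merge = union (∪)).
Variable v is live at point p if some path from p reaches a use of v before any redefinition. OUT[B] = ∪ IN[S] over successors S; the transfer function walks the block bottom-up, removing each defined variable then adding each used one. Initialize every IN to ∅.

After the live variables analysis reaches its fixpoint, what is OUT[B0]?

Answer: {a, c, f}

Derivation:
Converged values:
  B0:  IN={c, f}  OUT={a, c, f}
  B1:  IN={a, c, f}  OUT={a, c, f}
  B2:  IN={a, c}  OUT={}
  B3:  IN={}  OUT={}

Merge at B0: OUT[B0] = IN[B1] ⊔ IN[B3] = {a, c, f}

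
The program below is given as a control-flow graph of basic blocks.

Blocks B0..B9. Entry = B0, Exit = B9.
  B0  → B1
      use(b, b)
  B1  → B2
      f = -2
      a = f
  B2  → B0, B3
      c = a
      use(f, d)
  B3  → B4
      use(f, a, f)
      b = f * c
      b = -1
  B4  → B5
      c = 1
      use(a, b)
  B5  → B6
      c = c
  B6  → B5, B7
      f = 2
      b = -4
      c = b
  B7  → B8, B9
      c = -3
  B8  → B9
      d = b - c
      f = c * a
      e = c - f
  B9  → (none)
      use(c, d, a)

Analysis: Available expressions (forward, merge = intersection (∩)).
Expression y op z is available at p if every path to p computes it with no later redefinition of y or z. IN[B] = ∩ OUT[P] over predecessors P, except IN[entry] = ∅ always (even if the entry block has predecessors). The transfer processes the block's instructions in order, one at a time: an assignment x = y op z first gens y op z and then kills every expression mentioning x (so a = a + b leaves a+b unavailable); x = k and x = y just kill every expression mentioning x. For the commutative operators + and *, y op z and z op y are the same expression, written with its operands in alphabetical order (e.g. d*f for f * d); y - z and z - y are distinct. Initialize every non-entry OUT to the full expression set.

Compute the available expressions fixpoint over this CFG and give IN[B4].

Answer: {c*f}

Working:
Converged values:
  B0:  IN={}  OUT={}
  B1:  IN={}  OUT={}
  B2:  IN={}  OUT={}
  B3:  IN={}  OUT={c*f}
  B4:  IN={c*f}  OUT={}
  B5:  IN={}  OUT={}
  B6:  IN={}  OUT={}
  B7:  IN={}  OUT={}
  B8:  IN={}  OUT={a*c, b-c, c-f}
  B9:  IN={}  OUT={}

Merge at B4: IN[B4] = OUT[B3] = {c*f}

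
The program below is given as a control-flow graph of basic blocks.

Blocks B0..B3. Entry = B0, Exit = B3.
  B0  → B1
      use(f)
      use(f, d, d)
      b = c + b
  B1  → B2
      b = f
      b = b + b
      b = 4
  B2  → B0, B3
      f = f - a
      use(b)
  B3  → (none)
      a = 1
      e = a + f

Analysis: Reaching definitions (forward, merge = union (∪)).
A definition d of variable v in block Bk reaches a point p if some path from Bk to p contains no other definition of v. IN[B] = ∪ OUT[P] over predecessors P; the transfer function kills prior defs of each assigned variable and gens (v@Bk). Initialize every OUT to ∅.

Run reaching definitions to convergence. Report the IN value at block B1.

Fixpoint table:
  B0: | IN={b@B1, f@B2} | OUT={b@B0, f@B2}
  B1: | IN={b@B0, f@B2} | OUT={b@B1, f@B2}
  B2: | IN={b@B1, f@B2} | OUT={b@B1, f@B2}
  B3: | IN={b@B1, f@B2} | OUT={a@B3, b@B1, e@B3, f@B2}

Merge at B1: IN[B1] = OUT[B0] = {b@B0, f@B2}

Answer: {b@B0, f@B2}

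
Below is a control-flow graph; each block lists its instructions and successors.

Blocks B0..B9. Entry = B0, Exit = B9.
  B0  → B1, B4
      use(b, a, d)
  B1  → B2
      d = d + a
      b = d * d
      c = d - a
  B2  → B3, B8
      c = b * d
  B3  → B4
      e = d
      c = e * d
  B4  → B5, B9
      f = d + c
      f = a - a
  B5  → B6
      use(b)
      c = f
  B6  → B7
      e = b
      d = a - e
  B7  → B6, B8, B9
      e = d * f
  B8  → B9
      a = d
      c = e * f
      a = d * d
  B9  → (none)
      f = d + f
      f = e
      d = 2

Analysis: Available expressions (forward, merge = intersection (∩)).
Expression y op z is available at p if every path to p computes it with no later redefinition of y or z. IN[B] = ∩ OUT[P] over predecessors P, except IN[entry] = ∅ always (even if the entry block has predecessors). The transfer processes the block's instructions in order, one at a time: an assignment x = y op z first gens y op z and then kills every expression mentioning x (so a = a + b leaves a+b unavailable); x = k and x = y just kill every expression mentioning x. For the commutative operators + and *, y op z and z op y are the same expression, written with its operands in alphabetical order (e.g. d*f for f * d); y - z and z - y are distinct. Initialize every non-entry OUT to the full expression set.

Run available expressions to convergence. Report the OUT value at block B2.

Answer: {b*d, d*d, d-a}

Working:
Per-block solution:
  B0: | IN={} | OUT={}
  B1: | IN={} | OUT={d*d, d-a}
  B2: | IN={d*d, d-a} | OUT={b*d, d*d, d-a}
  B3: | IN={b*d, d*d, d-a} | OUT={b*d, d*d, d*e, d-a}
  B4: | IN={} | OUT={a-a, c+d}
  B5: | IN={a-a, c+d} | OUT={a-a}
  B6: | IN={a-a} | OUT={a-a, a-e}
  B7: | IN={a-a, a-e} | OUT={a-a, d*f}
  B8: | IN={} | OUT={d*d, e*f}
  B9: | IN={} | OUT={}

Merge at B2: IN[B2] = OUT[B1] = {d*d, d-a}
Applying B2's transfer function to that IN value gives OUT[B2] (row B2 above).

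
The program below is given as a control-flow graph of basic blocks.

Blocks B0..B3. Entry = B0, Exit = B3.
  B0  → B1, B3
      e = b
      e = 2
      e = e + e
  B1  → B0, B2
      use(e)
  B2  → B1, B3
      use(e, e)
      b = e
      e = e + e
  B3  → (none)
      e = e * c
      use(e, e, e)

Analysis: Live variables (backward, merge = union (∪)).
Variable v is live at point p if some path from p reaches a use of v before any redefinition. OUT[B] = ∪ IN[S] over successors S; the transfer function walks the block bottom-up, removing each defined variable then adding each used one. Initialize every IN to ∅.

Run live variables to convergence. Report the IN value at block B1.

Answer: {b, c, e}

Derivation:
Fixpoint table:
  B0:   IN={b, c}   OUT={b, c, e}
  B1:   IN={b, c, e}   OUT={b, c, e}
  B2:   IN={c, e}   OUT={b, c, e}
  B3:   IN={c, e}   OUT={}

Merge at B1: OUT[B1] = IN[B0] ⊔ IN[B2] = {b, c, e}
Applying B1's transfer function to that OUT value gives IN[B1] (row B1 above).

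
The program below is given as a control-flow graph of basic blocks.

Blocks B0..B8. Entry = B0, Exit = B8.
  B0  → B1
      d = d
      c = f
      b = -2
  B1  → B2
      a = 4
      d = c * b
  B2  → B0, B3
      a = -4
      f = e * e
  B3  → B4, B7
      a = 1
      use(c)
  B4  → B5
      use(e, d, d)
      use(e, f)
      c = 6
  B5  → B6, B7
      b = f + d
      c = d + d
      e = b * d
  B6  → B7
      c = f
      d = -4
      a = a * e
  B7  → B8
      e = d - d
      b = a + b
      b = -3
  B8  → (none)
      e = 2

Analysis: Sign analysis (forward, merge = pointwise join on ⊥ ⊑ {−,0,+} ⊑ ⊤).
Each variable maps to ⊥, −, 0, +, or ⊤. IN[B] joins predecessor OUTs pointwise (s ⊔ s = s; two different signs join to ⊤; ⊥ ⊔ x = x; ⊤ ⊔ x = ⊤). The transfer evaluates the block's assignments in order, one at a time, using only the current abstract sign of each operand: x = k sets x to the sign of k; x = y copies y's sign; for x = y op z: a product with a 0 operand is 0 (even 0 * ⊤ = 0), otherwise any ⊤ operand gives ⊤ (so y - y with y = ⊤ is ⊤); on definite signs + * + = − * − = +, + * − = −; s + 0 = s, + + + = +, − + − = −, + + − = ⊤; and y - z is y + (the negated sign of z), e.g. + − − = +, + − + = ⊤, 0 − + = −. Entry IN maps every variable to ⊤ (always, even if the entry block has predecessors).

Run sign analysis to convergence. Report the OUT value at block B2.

Answer: {a: -, b: -, c: ⊤, d: ⊤, e: ⊤, f: ⊤}

Derivation:
Fixpoint table:
  B0: | IN=(all ⊤) | OUT={b:-; rest ⊤}
  B1: | IN={b:-; rest ⊤} | OUT={a:+, b:-; rest ⊤}
  B2: | IN={a:+, b:-; rest ⊤} | OUT={a:-, b:-; rest ⊤}
  B3: | IN={a:-, b:-; rest ⊤} | OUT={a:+, b:-; rest ⊤}
  B4: | IN={a:+, b:-; rest ⊤} | OUT={a:+, b:-, c:+; rest ⊤}
  B5: | IN={a:+, b:-, c:+; rest ⊤} | OUT={a:+; rest ⊤}
  B6: | IN={a:+; rest ⊤} | OUT={d:-; rest ⊤}
  B7: | IN=(all ⊤) | OUT={b:-; rest ⊤}
  B8: | IN={b:-; rest ⊤} | OUT={b:-, e:+; rest ⊤}

Merge at B2: IN[B2] = OUT[B1] = {a: +, b: -, c: ⊤, d: ⊤, e: ⊤, f: ⊤}
Applying B2's transfer function to that IN value gives OUT[B2] (row B2 above).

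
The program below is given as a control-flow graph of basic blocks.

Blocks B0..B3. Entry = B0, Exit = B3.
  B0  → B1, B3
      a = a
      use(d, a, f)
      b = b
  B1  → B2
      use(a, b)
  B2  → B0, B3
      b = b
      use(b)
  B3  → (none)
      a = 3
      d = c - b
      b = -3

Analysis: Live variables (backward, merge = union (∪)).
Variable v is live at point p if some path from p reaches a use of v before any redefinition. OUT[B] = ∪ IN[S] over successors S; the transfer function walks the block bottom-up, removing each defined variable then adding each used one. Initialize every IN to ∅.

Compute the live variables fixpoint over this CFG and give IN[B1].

Answer: {a, b, c, d, f}

Trace:
Per-block solution:
  B0:  IN={a, b, c, d, f}  OUT={a, b, c, d, f}
  B1:  IN={a, b, c, d, f}  OUT={a, b, c, d, f}
  B2:  IN={a, b, c, d, f}  OUT={a, b, c, d, f}
  B3:  IN={b, c}  OUT={}

Merge at B1: OUT[B1] = IN[B2] = {a, b, c, d, f}
Applying B1's transfer function to that OUT value gives IN[B1] (row B1 above).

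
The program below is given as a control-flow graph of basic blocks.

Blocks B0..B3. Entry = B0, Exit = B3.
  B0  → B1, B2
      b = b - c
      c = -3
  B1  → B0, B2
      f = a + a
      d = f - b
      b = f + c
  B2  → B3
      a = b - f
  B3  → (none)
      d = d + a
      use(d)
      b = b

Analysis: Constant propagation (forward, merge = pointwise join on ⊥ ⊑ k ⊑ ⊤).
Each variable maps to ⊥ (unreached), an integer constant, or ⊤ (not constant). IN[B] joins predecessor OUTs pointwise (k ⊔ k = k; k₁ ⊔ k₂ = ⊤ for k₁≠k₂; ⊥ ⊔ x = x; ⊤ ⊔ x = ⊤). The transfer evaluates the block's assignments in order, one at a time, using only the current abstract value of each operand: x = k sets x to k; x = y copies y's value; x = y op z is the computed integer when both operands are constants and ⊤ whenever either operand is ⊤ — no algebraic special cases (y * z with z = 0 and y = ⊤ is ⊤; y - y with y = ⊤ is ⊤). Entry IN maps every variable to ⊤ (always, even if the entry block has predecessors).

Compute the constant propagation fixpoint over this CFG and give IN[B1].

Answer: {a: ⊤, b: ⊤, c: -3, d: ⊤, e: ⊤, f: ⊤}

Working:
Fixpoint table:
  B0: | IN=(all ⊤) | OUT={c:-3; rest ⊤}
  B1: | IN={c:-3; rest ⊤} | OUT={c:-3; rest ⊤}
  B2: | IN={c:-3; rest ⊤} | OUT={c:-3; rest ⊤}
  B3: | IN={c:-3; rest ⊤} | OUT={c:-3; rest ⊤}

Merge at B1: IN[B1] = OUT[B0] = {a: ⊤, b: ⊤, c: -3, d: ⊤, e: ⊤, f: ⊤}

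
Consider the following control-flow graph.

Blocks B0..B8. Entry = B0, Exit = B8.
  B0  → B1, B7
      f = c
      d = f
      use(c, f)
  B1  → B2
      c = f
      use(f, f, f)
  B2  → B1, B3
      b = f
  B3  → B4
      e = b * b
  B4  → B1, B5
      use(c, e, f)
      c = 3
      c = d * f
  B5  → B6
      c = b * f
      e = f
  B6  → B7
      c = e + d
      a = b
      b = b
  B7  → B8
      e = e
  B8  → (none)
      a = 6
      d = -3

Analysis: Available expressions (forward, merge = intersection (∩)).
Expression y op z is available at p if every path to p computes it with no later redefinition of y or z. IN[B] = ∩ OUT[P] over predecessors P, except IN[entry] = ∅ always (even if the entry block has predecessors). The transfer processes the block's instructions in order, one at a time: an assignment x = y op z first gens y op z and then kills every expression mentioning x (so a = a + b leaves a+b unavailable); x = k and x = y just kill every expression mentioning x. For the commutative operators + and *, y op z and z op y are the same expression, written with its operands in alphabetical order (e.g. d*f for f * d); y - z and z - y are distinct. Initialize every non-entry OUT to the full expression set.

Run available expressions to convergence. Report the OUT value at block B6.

Answer: {d*f, d+e}

Working:
Fixpoint table:
  B0:  IN={}  OUT={}
  B1:  IN={}  OUT={}
  B2:  IN={}  OUT={}
  B3:  IN={}  OUT={b*b}
  B4:  IN={b*b}  OUT={b*b, d*f}
  B5:  IN={b*b, d*f}  OUT={b*b, b*f, d*f}
  B6:  IN={b*b, b*f, d*f}  OUT={d*f, d+e}
  B7:  IN={}  OUT={}
  B8:  IN={}  OUT={}

Merge at B6: IN[B6] = OUT[B5] = {b*b, b*f, d*f}
Applying B6's transfer function to that IN value gives OUT[B6] (row B6 above).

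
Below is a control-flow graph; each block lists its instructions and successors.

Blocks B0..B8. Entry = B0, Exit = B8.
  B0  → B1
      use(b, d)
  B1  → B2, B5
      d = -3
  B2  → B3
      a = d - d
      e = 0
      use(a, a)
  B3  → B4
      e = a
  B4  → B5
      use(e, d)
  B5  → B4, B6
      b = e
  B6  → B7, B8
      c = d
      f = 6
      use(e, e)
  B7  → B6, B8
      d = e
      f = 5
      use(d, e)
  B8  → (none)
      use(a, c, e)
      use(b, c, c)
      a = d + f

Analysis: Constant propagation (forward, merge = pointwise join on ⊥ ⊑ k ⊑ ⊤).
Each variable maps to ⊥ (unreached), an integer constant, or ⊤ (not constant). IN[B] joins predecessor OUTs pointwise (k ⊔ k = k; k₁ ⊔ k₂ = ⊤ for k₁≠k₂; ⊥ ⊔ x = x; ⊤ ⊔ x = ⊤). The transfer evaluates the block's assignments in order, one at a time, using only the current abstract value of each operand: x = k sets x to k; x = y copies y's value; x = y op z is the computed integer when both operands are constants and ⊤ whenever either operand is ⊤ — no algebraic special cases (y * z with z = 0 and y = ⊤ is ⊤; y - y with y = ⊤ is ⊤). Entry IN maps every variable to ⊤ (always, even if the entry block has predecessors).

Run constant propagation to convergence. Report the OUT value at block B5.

Answer: {a: ⊤, b: ⊤, c: ⊤, d: -3, e: ⊤, f: ⊤}

Working:
Per-block solution:
  B0:   IN=(all ⊤)   OUT=(all ⊤)
  B1:   IN=(all ⊤)   OUT={d:-3; rest ⊤}
  B2:   IN={d:-3; rest ⊤}   OUT={a:0, d:-3, e:0; rest ⊤}
  B3:   IN={a:0, d:-3, e:0; rest ⊤}   OUT={a:0, d:-3, e:0; rest ⊤}
  B4:   IN={d:-3; rest ⊤}   OUT={d:-3; rest ⊤}
  B5:   IN={d:-3; rest ⊤}   OUT={d:-3; rest ⊤}
  B6:   IN=(all ⊤)   OUT={f:6; rest ⊤}
  B7:   IN={f:6; rest ⊤}   OUT={f:5; rest ⊤}
  B8:   IN=(all ⊤)   OUT=(all ⊤)

Merge at B5: IN[B5] = OUT[B1] ⊔ OUT[B4] = {a: ⊤, b: ⊤, c: ⊤, d: -3, e: ⊤, f: ⊤}
Applying B5's transfer function to that IN value gives OUT[B5] (row B5 above).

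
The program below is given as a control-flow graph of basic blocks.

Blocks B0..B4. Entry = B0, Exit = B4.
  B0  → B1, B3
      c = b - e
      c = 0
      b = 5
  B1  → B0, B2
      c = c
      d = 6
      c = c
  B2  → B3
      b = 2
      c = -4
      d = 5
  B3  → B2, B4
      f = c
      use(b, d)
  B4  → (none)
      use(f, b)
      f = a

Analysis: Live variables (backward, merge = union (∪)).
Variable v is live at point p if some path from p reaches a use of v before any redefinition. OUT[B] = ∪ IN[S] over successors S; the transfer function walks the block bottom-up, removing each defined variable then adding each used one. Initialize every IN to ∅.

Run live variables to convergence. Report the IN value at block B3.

Converged values:
  B0: | IN={a, b, d, e} | OUT={a, b, c, d, e}
  B1: | IN={a, b, c, e} | OUT={a, b, d, e}
  B2: | IN={a} | OUT={a, b, c, d}
  B3: | IN={a, b, c, d} | OUT={a, b, f}
  B4: | IN={a, b, f} | OUT={}

Merge at B3: OUT[B3] = IN[B2] ⊔ IN[B4] = {a, b, f}
Applying B3's transfer function to that OUT value gives IN[B3] (row B3 above).

Answer: {a, b, c, d}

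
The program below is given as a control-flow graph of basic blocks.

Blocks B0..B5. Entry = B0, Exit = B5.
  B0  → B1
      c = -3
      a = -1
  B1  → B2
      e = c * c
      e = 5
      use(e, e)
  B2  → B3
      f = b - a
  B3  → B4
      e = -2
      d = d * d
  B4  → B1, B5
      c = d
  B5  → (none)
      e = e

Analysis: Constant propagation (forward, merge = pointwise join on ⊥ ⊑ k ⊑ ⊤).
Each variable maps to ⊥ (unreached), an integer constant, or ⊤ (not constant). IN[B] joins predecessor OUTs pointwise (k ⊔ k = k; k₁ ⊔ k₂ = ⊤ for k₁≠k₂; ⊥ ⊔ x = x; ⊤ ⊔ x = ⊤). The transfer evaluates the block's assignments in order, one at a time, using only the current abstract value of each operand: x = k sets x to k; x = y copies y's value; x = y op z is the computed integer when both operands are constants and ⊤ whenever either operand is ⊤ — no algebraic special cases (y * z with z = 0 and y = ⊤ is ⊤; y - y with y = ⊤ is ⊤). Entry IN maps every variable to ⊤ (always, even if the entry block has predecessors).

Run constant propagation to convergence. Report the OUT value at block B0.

Answer: {a: -1, b: ⊤, c: -3, d: ⊤, e: ⊤, f: ⊤}

Derivation:
Fixpoint table:
  B0:  IN=(all ⊤)  OUT={a:-1, c:-3; rest ⊤}
  B1:  IN={a:-1; rest ⊤}  OUT={a:-1, e:5; rest ⊤}
  B2:  IN={a:-1, e:5; rest ⊤}  OUT={a:-1, e:5; rest ⊤}
  B3:  IN={a:-1, e:5; rest ⊤}  OUT={a:-1, e:-2; rest ⊤}
  B4:  IN={a:-1, e:-2; rest ⊤}  OUT={a:-1, e:-2; rest ⊤}
  B5:  IN={a:-1, e:-2; rest ⊤}  OUT={a:-1, e:-2; rest ⊤}

B0 is the boundary node: IN[B0] = {a: ⊤, b: ⊤, c: ⊤, d: ⊤, e: ⊤, f: ⊤}
Applying B0's transfer function to that IN value gives OUT[B0] (row B0 above).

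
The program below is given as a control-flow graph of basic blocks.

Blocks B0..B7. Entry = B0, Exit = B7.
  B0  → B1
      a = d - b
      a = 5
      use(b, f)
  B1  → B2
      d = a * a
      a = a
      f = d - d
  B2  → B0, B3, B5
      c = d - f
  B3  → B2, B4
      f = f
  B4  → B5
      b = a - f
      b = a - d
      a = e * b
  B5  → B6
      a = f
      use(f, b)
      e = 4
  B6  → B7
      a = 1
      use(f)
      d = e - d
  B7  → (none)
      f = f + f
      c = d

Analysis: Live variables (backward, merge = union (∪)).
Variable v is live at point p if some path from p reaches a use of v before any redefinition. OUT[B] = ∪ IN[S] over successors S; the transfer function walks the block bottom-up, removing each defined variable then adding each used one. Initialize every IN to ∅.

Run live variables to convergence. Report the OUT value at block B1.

Answer: {a, b, d, e, f}

Derivation:
Fixpoint table:
  B0: | IN={b, d, e, f} | OUT={a, b, e}
  B1: | IN={a, b, e} | OUT={a, b, d, e, f}
  B2: | IN={a, b, d, e, f} | OUT={a, b, d, e, f}
  B3: | IN={a, b, d, e, f} | OUT={a, b, d, e, f}
  B4: | IN={a, d, e, f} | OUT={b, d, f}
  B5: | IN={b, d, f} | OUT={d, e, f}
  B6: | IN={d, e, f} | OUT={d, f}
  B7: | IN={d, f} | OUT={}

Merge at B1: OUT[B1] = IN[B2] = {a, b, d, e, f}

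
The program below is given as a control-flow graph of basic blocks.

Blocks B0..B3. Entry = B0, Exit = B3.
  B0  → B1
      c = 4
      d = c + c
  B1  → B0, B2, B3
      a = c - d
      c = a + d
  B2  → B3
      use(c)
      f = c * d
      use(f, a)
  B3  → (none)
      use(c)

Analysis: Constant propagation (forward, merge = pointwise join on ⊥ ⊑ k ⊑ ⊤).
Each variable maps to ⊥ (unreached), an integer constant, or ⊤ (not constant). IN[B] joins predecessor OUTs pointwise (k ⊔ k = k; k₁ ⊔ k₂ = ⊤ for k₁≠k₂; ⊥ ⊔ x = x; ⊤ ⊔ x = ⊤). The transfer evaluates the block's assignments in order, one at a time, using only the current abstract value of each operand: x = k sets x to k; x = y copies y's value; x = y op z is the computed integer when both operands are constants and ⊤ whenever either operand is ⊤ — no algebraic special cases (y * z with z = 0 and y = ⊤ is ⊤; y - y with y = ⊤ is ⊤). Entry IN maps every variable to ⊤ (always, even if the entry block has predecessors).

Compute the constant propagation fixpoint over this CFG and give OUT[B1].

Answer: {a: -4, b: ⊤, c: 4, d: 8, e: ⊤, f: ⊤}

Working:
Per-block solution:
  B0:   IN=(all ⊤)   OUT={c:4, d:8; rest ⊤}
  B1:   IN={c:4, d:8; rest ⊤}   OUT={a:-4, c:4, d:8; rest ⊤}
  B2:   IN={a:-4, c:4, d:8; rest ⊤}   OUT={a:-4, c:4, d:8, f:32; rest ⊤}
  B3:   IN={a:-4, c:4, d:8; rest ⊤}   OUT={a:-4, c:4, d:8; rest ⊤}

Merge at B1: IN[B1] = OUT[B0] = {a: ⊤, b: ⊤, c: 4, d: 8, e: ⊤, f: ⊤}
Applying B1's transfer function to that IN value gives OUT[B1] (row B1 above).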